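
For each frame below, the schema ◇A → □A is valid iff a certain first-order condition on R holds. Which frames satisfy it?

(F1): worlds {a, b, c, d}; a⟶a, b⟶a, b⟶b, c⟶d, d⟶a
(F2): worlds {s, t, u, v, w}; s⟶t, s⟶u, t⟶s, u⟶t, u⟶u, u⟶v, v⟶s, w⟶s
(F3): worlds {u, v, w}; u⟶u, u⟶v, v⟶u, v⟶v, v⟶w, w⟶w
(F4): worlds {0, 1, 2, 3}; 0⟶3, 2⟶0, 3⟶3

(F4)

The schema corresponds to partial functionality: ∀x ∀y ∀z (Rxy ∧ Rxz → y = z).
(F1): fails — b sees both a and b.
(F2): fails — s sees both t and u.
(F3): fails — u sees both u and v.
(F4): holds.
Valid on: (F4).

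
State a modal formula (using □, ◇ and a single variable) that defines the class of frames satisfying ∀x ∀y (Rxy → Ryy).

□(□p → p)

A defining formula is □(□p → p) (the T□ axiom).
Suppose □(□p→p) is valid. Take Rxy and set V(p)={w : Ryw}. Then at y, □p holds; since □(□p→p) at x, □p→p at y, so p at y, i.e. Ryy.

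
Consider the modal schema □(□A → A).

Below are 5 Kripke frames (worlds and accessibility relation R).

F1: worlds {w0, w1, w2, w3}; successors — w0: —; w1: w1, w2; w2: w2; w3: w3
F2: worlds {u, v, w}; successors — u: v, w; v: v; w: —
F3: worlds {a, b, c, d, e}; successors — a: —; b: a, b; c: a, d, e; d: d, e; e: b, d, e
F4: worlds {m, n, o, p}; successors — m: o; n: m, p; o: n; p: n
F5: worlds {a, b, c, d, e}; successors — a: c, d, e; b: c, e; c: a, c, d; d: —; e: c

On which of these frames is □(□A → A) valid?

F1

This is the axiom for shift-reflexivity; its first-order frame correspondent is ∀x ∀y (Rxy → Ryy).
F1: ✓.
F2: fails — Ruw but not Rww.
F3: fails — Rba but not Raa.
F4: fails — Ron but not Rnn.
F5: fails — Rcd but not Rdd.
Valid on: F1.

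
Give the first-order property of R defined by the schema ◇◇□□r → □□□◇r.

This is a Sahlqvist (Geach-type) schema ◇^2□^2r → □^3◇^1r.
Minimal-valuation argument: fix x; take any y with xR^2y and any z with xR^3z. Set V(r) to the set of worlds R-reachable from y in exactly 2 steps. Then □^2r holds at y, so the antecedent holds at x; validity forces ◇^1r at z, giving a w with zR^1w and yR^2w.
First-order correspondent: ∀x ∀y ∀z ((xR²y ∧ xR³z) → ∃w (yR²w ∧ zRw)).

∀x ∀y ∀z ((xR²y ∧ xR³z) → ∃w (yR²w ∧ zRw))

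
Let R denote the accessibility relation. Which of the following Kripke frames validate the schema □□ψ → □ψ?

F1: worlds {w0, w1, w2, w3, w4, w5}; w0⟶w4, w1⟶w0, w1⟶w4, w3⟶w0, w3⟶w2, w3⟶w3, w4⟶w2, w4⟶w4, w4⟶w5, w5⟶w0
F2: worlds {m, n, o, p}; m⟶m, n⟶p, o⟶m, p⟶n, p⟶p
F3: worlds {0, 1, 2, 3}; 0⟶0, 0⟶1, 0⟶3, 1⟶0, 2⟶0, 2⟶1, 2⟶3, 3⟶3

This is the axiom for density; its first-order frame correspondent is ∀x ∀y (Rxy → ∃z (Rxz ∧ Rzy)).
F1: fails — Rw1w0 but no z with Rw1z and Rzw0.
F2: ✓.
F3: ✓.

F2, F3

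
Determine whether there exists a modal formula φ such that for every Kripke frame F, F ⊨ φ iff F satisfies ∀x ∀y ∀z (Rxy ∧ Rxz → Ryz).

Yes: it is the Euclidean property, defined by the 5 schema ◇p → □◇p.
Suppose ◇p→□◇p is valid. Take Rxy, Rxz and set V(p)={y}. Then ◇p at x, so □◇p at x, so ◇p at z, so some w with Rzw has p; w=y, i.e. Rzy. By symmetry of the argument, Ryz.

Yes, by ◇p → □◇p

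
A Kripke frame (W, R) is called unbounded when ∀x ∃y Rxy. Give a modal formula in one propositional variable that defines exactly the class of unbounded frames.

□q → ◇q

The condition is seriality. The D schema □q → ◇q defines it.
Suppose □q→◇q is valid. At any x set V(q)=W. Then □q at x, so ◇q at x, so x has a successor.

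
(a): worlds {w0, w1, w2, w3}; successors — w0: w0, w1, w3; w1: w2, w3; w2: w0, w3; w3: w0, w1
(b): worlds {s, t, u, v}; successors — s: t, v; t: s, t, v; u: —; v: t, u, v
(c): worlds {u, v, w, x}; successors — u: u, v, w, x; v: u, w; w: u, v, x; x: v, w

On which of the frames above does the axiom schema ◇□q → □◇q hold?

The schema corresponds to convergence: ∀x ∀y ∀z (Rxy ∧ Rxz → ∃w (Ryw ∧ Rzw)).
(a): fails — Rw0w1 and Rw0w3 but w1 and w3 have no common successor.
(b): fails — Rvv and Rvu but v and u have no common successor.
(c): condition met.
Valid on: (c).

(c)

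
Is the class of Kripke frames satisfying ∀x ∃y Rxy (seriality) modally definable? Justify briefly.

The condition is seriality. A defining modal formula is □p → ◇p.

Definable; □p → ◇p defines it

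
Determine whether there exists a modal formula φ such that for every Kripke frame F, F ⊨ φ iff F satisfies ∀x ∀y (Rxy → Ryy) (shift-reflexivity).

This is a Sahlqvist condition; the T□ axiom □(□r → r) defines it.

Yes, by □(□r → r)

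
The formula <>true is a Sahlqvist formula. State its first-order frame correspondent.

Seriality

◇⊤ holds at w iff w has a successor, so frame-validity of ◇⊤ is exactly seriality. Equivalently via □φ → ◇φ:
Suppose □φ→◇φ is valid. At any x set V(φ)=W. Then □φ at x, so ◇φ at x, so x has a successor.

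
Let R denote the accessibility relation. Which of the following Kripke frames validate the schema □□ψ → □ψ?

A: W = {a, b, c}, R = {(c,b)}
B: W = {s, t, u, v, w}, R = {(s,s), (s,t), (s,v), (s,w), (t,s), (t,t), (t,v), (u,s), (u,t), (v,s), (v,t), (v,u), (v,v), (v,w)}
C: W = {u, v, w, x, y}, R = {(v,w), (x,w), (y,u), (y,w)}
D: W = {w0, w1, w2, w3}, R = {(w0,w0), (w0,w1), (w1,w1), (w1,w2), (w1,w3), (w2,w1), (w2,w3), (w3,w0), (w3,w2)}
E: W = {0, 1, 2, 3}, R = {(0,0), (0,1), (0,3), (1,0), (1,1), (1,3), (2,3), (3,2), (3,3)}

B, E

This is the axiom for density; its first-order frame correspondent is ∀x ∀y (Rxy → ∃z (Rxz ∧ Rzy)).
A: fails — Rcb but no z with Rcz and Rzb.
B: holds.
C: fails — Rxw but no z with Rxz and Rzw.
D: fails — Rw3w2 but no z with Rw3z and Rzw2.
E: holds.
Valid on: B, E.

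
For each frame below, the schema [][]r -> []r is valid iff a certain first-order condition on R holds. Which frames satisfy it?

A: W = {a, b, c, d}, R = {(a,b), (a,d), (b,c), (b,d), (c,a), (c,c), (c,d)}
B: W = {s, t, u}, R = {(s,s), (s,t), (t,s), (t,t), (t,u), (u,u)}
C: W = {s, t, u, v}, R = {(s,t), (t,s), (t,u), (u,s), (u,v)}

B

This is the axiom for density; its first-order frame correspondent is forall x forall y (Rxy -> exists z (Rxz & Rzy)).
A: fails — Rab but no z with Raz and Rzb.
B: condition met.
C: fails — Ruv but no z with Ruz and Rzv.
Valid on: B.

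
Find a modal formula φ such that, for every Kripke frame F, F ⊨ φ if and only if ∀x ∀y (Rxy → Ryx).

ψ → □◇ψ

This is symmetry; the standard corresponding axiom is B: ψ → □◇ψ.
Suppose ψ→□◇ψ is valid. Take Rxy and set V(ψ)={x}. Then ψ at x, so □◇ψ at x, so ◇ψ at y, so some z with Ryz has ψ; z=x, i.e. Ryx.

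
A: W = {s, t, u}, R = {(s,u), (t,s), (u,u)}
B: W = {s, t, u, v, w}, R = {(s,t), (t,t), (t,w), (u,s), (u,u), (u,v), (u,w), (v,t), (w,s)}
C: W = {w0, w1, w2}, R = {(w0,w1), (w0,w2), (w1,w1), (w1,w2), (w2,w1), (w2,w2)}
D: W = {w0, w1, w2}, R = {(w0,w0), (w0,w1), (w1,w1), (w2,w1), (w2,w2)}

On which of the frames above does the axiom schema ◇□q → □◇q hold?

A, C, D

The schema corresponds to convergence: ∀x ∀y ∀z (Rxy ∧ Rxz → ∃w (Ryw ∧ Rzw)).
A: condition met.
B: fails — Rtw and Rtt but w and t have no common successor.
C: condition met.
D: condition met.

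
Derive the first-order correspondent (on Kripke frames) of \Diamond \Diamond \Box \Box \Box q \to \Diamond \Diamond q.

\forall x \forall y (x R^2 y \to \exists w (y R^3 w \wedge x R^2 w))

This is a Sahlqvist (Geach-type) schema ◇^2□^3q → □^0◇^2q.
Minimal-valuation argument: fix x; take any y with xR^2y and any z with xR^0z. Set V(q) to the set of worlds R-reachable from y in exactly 3 steps. Then □^3q holds at y, so the antecedent holds at x; validity forces ◇^2q at z, giving a w with zR^2w and yR^3w.
First-order correspondent: \forall x \forall y (x R^2 y \to \exists w (y R^3 w \wedge x R^2 w)).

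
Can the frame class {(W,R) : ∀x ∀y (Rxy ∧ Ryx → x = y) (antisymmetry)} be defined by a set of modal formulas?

No

Modal frame validity is preserved under surjective bounded morphisms.
The 4-cycle (worlds a,b,c,d with a→b→c→d→a) is antisymmetric. Sending even-indexed worlds to a and odd-indexed worlds to b is a surjective bounded morphism onto the two-world frame with a↔b, which is not antisymmetric.
So no modal formula (or set of formulas) defines exactly the antisymmetric frames.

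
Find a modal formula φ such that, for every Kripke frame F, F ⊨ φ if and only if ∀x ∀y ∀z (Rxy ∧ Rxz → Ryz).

◇ψ → □◇ψ

A defining formula is ◇ψ → □◇ψ (the 5 axiom).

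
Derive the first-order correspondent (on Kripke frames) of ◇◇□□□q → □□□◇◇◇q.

∀x ∀y ∀z ((xR²y ∧ xR³z) → ∃w (yR³w ∧ zR³w))

This is a Sahlqvist (Geach-type) schema ◇^2□^3q → □^3◇^3q.
Minimal-valuation argument: fix x; take any y with xR^2y and any z with xR^3z. Set V(q) to the set of worlds R-reachable from y in exactly 3 steps. Then □^3q holds at y, so the antecedent holds at x; validity forces ◇^3q at z, giving a w with zR^3w and yR^3w.
First-order correspondent: ∀x ∀y ∀z ((xR²y ∧ xR³z) → ∃w (yR³w ∧ zR³w)).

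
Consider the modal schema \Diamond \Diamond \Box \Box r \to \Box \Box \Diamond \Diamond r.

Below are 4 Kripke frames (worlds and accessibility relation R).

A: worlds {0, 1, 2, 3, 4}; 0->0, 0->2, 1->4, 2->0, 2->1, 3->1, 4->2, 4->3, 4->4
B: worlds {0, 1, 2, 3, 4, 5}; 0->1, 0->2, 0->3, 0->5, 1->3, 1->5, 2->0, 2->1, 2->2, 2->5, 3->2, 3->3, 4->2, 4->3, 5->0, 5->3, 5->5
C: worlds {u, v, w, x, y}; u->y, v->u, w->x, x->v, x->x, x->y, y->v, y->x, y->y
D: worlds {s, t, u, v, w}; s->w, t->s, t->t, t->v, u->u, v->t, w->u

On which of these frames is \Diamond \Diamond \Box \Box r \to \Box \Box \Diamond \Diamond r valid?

The schema corresponds to a generalized confluence (Geach) condition: \forall x \forall y \forall z ((x R^2 y \wedge x R^2 z) \to \exists w (y R^2 w \wedge z R^2 w)).
A: fails — 4R²0, 4R²3 but no w with 0R²w and 3R²w.
B: ✓.
C: ✓.
D: fails — tR²s, tR²t but no w* with sR²w* and tR²w*.

B, C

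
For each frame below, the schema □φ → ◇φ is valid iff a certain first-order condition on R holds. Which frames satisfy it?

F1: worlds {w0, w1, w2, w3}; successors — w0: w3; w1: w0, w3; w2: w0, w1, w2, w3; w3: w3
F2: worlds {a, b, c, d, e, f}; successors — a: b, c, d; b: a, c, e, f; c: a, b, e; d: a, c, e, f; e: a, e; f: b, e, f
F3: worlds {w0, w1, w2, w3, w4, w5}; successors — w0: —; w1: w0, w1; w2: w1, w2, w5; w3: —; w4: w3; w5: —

F1, F2

This is the axiom for seriality; its first-order frame correspondent is ∀x ∃y Rxy.
F1: satisfies the condition.
F2: satisfies the condition.
F3: fails — world w0 has no successor.
Valid on: F1, F2.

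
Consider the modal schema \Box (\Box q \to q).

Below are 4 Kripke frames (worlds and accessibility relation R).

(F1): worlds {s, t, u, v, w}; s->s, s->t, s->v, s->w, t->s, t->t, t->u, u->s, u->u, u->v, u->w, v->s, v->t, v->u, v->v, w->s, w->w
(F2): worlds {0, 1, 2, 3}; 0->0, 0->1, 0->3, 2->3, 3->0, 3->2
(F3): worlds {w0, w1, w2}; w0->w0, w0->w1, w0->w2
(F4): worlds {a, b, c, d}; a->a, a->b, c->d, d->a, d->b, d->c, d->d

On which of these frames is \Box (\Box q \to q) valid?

Frame correspondent (Sahlqvist): \forall x \forall y (Rxy \to Ryy) — i.e. shift-reflexivity.
(F1): condition met.
(F2): fails — R32 but not R22.
(F3): fails — Rw0w1 but not Rw1w1.
(F4): fails — Rdc but not Rcc.
Valid on: (F1).

(F1)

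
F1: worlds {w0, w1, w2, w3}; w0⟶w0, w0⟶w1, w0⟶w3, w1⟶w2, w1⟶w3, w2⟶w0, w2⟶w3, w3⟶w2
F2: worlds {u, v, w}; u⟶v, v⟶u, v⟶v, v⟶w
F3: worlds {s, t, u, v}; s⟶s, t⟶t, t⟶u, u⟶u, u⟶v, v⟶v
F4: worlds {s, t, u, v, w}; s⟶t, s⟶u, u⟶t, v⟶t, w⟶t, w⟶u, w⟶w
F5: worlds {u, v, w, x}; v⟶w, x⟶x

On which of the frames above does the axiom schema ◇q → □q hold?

This is the axiom for partial functionality; its first-order frame correspondent is ∀x ∀y ∀z (Rxy ∧ Rxz → y = z).
F1: fails — w0 sees both w0 and w1.
F2: fails — v sees both u and v.
F3: fails — t sees both t and u.
F4: fails — s sees both t and u.
F5: holds.
Valid on: F5.

F5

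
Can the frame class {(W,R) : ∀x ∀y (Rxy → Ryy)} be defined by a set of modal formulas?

The condition is shift-reflexivity. A defining modal formula is □(□p → p).

Definable; □(□p → p) defines it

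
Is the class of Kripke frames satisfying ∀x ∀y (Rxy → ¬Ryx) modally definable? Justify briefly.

No — not modally definable

Any modally definable frame class is closed under surjective bounded morphisms.
The 4-cycle (worlds a,b,c,d with a→b→c→d→a) is asymmetric. Mapping every world to a single reflexive point • is a surjective bounded morphism, and the reflexive point is not asymmetric (R•• but asymmetry requires ¬R••).
So the class is not modally definable.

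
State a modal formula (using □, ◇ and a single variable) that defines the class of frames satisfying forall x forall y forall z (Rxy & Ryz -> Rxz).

This is transitivity; the standard corresponding axiom is 4: □r → □□r.
Suppose □r→□□r is valid. Take Rxy, Ryz and set V(r)={w : Rxw}. Then □r at x, so □□r at x, so □r at y, so r at z, i.e. Rxz.

□r → □□r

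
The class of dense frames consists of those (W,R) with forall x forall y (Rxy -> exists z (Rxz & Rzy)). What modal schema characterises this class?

□□ψ → □ψ

This is density; the standard corresponding axiom is C4: □□ψ → □ψ.
Suppose □□ψ→□ψ is valid. Take Rxy and set V(ψ)={w : xR²w}. Then □□ψ at x, so □ψ at x, so ψ at y, i.e. ∃z(Rxz∧Rzy).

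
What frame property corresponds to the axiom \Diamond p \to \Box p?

Partial functionality

This schema is the CD axiom.
Its frame correspondent is partial functionality — \forall x \forall y \forall z (Rxy \wedge Rxz \to y = z).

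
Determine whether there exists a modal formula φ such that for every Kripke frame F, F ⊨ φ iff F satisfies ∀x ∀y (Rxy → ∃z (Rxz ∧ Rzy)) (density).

Yes — defined by □□r → □r

This is a Sahlqvist condition; the C4 axiom □□r → □r defines it.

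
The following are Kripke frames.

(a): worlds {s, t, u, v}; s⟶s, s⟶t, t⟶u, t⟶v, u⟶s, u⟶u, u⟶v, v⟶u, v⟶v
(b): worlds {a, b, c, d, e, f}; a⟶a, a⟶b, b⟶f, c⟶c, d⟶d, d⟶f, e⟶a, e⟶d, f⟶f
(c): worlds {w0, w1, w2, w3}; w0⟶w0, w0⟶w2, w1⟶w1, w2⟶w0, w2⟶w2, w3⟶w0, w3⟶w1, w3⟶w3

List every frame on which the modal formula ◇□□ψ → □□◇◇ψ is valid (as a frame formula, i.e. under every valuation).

(a), (b)

Frame correspondent (Sahlqvist): ∀x ∀y ∀z ((xRy ∧ xR²z) → ∃w (yR²w ∧ zR²w)) — i.e. a generalized confluence (Geach) condition.
(a): condition met.
(b): condition met.
(c): fails — w3Rw0, w3R²w1 but no w with w0R²w and w1R²w.
Valid on: (a), (b).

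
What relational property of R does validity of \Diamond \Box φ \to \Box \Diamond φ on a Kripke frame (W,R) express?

This schema is the .2 axiom.
It corresponds to convergence: \forall x \forall y \forall z (Rxy \wedge Rxz \to \exists w (Ryw \wedge Rzw)).

convergence: \forall x \forall y \forall z (Rxy \wedge Rxz \to \exists w (Ryw \wedge Rzw))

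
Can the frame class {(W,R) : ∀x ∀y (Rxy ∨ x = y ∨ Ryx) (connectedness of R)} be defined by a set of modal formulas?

Not modally definable

If a class were modally definable it would be closed under disjoint unions (Goldblatt–Thomason).
Take 4 disjoint single-world reflexive frames: each is trivially connected, but their disjoint union has 4 worlds with no edge between distinct components, so it is not connected.
Hence connectedness of R is not modally definable.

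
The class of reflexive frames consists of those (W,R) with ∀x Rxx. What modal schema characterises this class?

The condition is reflexivity. The T schema □r → r defines it.

□r → r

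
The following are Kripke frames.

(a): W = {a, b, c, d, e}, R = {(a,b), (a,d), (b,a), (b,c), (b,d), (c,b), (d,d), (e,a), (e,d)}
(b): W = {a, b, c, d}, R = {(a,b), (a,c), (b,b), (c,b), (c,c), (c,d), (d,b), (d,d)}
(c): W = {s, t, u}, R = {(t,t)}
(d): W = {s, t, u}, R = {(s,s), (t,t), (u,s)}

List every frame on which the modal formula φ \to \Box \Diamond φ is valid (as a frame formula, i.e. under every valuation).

(c)

This is the axiom for symmetry; its first-order frame correspondent is \forall x \forall y (Rxy \to Ryx).
(a): fails — Rea but not Rae.
(b): fails — Rcd but not Rdc.
(c): ✓.
(d): fails — Rus but not Rsu.
Valid on: (c).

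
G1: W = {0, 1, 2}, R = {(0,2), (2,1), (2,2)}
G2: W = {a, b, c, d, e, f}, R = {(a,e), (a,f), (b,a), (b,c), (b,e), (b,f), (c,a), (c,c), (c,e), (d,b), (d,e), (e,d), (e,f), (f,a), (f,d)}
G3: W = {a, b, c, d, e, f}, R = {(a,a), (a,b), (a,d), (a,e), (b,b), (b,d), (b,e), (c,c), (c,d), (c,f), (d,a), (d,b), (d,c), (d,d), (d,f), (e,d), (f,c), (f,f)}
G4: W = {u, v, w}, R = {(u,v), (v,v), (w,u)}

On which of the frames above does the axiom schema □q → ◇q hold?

G2, G3, G4

The schema corresponds to seriality: ∀x ∃y Rxy.
G1: fails — world 1 has no successor.
G2: satisfies the condition.
G3: satisfies the condition.
G4: satisfies the condition.
Valid on: G2, G3, G4.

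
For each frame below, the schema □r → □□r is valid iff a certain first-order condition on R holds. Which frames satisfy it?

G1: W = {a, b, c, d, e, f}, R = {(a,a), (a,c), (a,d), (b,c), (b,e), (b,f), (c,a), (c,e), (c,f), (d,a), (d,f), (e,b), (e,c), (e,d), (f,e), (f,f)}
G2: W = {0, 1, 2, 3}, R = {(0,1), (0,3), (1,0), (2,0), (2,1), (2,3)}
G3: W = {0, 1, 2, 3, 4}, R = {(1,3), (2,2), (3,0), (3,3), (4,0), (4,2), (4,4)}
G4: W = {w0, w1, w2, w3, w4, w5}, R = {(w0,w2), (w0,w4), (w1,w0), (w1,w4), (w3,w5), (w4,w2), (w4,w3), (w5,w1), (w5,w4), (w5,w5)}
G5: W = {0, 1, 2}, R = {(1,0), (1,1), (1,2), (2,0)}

G5

The schema corresponds to transitivity: ∀x ∀y ∀z (Rxy ∧ Ryz → Rxz).
G1: fails — Rbc and Rca but not Rba.
G2: fails — R10 and R01 but not R11.
G3: fails — R13 and R30 but not R10.
G4: fails — Rw1w0 and Rw0w2 but not Rw1w2.
G5: holds.
Valid on: G5.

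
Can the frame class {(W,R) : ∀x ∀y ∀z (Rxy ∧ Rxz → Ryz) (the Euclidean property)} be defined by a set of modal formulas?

This is a Sahlqvist condition; the 5 axiom ◇q → □◇q defines it.
Suppose ◇q→□◇q is valid. Take Rxy, Rxz and set V(q)={y}. Then ◇q at x, so □◇q at x, so ◇q at z, so some w with Rzw has q; w=y, i.e. Rzy. By symmetry of the argument, Ryz.

Definable; ◇q → □◇q defines it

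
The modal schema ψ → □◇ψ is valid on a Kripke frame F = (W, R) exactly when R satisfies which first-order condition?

Suppose ψ→□◇ψ is valid. Take Rxy and set V(ψ)={x}. Then ψ at x, so □◇ψ at x, so ◇ψ at y, so some z with Ryz has ψ; z=x, i.e. Ryx.

symmetry: ∀x ∀y (Rxy → Ryx)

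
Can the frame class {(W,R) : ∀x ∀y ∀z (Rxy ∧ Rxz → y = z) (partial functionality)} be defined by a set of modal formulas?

Yes — defined by ◇p → □p

Yes: it is partial functionality, defined by the CD schema ◇p → □p.
Suppose ◇p→□p is valid. Take Rxy, Rxz and set V(p)={y}. Then ◇p at x, so □p at x, so p at z, i.e. z=y.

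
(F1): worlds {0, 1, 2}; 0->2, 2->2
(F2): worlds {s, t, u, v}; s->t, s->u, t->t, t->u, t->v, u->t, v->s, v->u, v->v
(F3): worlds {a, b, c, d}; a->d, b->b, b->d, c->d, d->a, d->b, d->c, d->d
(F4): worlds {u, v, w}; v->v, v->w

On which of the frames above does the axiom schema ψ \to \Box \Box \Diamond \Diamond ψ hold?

The schema corresponds to a generalized confluence (Geach) condition: \forall x \forall z (x R^2 z \to \exists w (x = w \wedge z R^2 w)).
(F1): fails — 0R²2 but no w with 0=w and 2R²w.
(F2): fails — sR²u but no w with s=w and uR²w.
(F3): satisfies the condition.
(F4): fails — vR²w but no t with v=t and wR²t.
Valid on: (F3).

(F3)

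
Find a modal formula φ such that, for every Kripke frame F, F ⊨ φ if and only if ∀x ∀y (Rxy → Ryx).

ψ → □◇ψ

The condition is symmetry. The B schema ψ → □◇ψ defines it.
Suppose ψ→□◇ψ is valid. Take Rxy and set V(ψ)={x}. Then ψ at x, so □◇ψ at x, so ◇ψ at y, so some z with Ryz has ψ; z=x, i.e. Ryx.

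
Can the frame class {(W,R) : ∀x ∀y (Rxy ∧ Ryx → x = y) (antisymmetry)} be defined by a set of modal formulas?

Any modally definable frame class is closed under surjective bounded morphisms.
The 4-cycle (worlds a,b,c,d with a→b→c→d→a) is antisymmetric. Sending even-indexed worlds to a and odd-indexed worlds to b is a surjective bounded morphism onto the two-world frame with a↔b, which is not antisymmetric.
So no modal formula (or set of formulas) defines exactly the antisymmetric frames.

No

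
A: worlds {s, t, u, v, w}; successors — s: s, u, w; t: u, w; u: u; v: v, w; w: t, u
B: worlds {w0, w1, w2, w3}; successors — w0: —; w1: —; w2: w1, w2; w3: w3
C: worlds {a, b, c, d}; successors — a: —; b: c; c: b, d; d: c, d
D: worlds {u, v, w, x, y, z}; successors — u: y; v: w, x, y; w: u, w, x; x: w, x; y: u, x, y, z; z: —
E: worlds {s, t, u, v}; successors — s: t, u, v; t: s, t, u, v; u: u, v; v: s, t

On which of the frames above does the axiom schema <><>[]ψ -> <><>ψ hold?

Frame correspondent (Sahlqvist): forall x forall y (x R^2 y -> exists w (yRw & x R^2 w)) — i.e. a generalized confluence (Geach) condition.
A: condition met.
B: fails — w2R²w1 but no w with w1Rw and w2R²w.
C: fails — bR²b but no w with bRw and bR²w.
D: fails — uR²z but no t with zRt and uR²t.
E: condition met.

A, E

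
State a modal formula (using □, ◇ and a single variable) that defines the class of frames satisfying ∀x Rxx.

□s → s

This is reflexivity; the standard corresponding axiom is T: □s → s.
Suppose □s→s is valid. At any x set V(s)={w : Rxw}. Then □s holds at x, so s holds at x, i.e. Rxx.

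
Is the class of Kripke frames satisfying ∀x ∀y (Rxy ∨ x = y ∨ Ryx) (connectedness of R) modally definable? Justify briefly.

Any modally definable frame class is closed under disjoint unions.
Take 3 disjoint single-world reflexive frames: each is trivially connected, but their disjoint union has 3 worlds with no edge between distinct components, so it is not connected.
So the class is not modally definable.

No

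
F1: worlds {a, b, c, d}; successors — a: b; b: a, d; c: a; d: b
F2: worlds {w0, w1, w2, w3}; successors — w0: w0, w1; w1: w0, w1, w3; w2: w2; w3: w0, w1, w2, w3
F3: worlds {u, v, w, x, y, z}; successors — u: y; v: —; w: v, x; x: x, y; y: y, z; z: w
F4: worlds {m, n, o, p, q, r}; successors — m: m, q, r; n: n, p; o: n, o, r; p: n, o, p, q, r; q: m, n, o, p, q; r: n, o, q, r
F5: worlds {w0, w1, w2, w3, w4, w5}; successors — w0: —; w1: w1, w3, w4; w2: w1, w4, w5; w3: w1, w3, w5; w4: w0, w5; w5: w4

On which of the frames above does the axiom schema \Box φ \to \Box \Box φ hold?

none

The schema corresponds to transitivity: \forall x \forall y \forall z (Rxy \wedge Ryz \to Rxz).
F1: fails — Rab and Rba but not Raa.
F2: fails — Rw1w3 and Rw3w2 but not Rw1w2.
F3: fails — Rwx and Rxy but not Rwy.
F4: fails — Ron and Rnp but not Rop.
F5: fails — Rw2w4 and Rw4w0 but not Rw2w0.
Valid on no frame.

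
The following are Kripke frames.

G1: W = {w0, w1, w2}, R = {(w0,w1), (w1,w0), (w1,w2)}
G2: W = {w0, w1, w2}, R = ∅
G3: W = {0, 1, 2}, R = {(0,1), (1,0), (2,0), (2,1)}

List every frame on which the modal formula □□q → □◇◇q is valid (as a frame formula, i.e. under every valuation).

G2

The schema corresponds to a generalized confluence (Geach) condition: ∀x ∀z (xRz → ∃w (xR²w ∧ zR²w)).
G1: fails — w0Rw1 but no w with w0R²w and w1R²w.
G2: satisfies the condition.
G3: fails — 0R1 but no w with 0R²w and 1R²w.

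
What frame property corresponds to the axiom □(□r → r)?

Suppose □(□r→r) is valid. Take Rxy and set V(r)={w : Ryw}. Then at y, □r holds; since □(□r→r) at x, □r→r at y, so r at y, i.e. Ryy.
Conversely, on a frame with shift-reflexivity the schema holds at every world under every valuation.
So the correspondent is shift-reflexivity.

Shift-reflexivity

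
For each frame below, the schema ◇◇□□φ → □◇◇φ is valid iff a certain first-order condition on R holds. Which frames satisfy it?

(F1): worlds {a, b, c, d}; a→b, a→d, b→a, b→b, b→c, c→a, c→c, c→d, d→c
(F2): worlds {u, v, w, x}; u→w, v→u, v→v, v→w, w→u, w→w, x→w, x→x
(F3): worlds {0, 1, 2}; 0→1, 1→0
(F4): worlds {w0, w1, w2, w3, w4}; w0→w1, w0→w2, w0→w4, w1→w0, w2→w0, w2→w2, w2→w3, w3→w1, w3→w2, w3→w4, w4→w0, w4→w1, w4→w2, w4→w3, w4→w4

(F1), (F2), (F4)

Frame correspondent (Sahlqvist): ∀x ∀y ∀z ((xR²y ∧ xRz) → ∃w (yR²w ∧ zR²w)) — i.e. a generalized confluence (Geach) condition.
(F1): holds.
(F2): holds.
(F3): fails — 0R²0, 0R1 but no w with 0R²w and 1R²w.
(F4): holds.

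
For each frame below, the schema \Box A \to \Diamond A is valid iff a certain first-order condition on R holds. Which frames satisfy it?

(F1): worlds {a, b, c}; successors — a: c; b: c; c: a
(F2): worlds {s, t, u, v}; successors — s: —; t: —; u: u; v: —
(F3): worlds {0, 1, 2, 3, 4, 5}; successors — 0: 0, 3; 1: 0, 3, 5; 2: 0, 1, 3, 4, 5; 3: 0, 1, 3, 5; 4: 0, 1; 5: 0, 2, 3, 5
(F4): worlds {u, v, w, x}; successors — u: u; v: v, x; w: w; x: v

This is the axiom for seriality; its first-order frame correspondent is \forall x \exists y Rxy.
(F1): condition met.
(F2): fails — world s has no successor.
(F3): condition met.
(F4): condition met.

(F1), (F3), (F4)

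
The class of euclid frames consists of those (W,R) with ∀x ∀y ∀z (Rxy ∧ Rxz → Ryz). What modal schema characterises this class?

A defining formula is ◇s → □◇s (the 5 axiom).
Suppose ◇s→□◇s is valid. Take Rxy, Rxz and set V(s)={y}. Then ◇s at x, so □◇s at x, so ◇s at z, so some w with Rzw has s; w=y, i.e. Rzy. By symmetry of the argument, Ryz.

◇s → □◇s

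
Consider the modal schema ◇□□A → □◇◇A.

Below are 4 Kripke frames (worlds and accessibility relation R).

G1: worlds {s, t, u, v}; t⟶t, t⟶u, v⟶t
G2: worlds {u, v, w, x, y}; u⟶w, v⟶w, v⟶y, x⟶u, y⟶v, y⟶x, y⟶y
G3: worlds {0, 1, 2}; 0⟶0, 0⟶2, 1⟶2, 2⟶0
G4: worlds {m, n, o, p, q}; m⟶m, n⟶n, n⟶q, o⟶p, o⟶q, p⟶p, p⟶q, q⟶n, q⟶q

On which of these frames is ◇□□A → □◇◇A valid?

Frame correspondent (Sahlqvist): ∀x ∀y ∀z ((xRy ∧ xRz) → ∃w (yR²w ∧ zR²w)) — i.e. a generalized confluence (Geach) condition.
G1: fails — tRt, tRu but no w with tR²w and uR²w.
G2: fails — uRw, uRw but no t with wR²t and wR²t.
G3: holds.
G4: holds.
Valid on: G3, G4.

G3, G4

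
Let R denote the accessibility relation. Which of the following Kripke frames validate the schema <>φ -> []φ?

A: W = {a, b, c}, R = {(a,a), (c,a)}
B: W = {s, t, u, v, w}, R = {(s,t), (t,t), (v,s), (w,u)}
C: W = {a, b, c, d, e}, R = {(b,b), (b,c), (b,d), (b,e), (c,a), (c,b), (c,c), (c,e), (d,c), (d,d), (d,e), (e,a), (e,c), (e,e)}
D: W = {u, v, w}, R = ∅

This is the axiom for partial functionality; its first-order frame correspondent is forall x forall y forall z (Rxy & Rxz -> y = z).
A: ✓.
B: ✓.
C: fails — b sees both b and c.
D: ✓.
Valid on: A, B, D.

A, B, D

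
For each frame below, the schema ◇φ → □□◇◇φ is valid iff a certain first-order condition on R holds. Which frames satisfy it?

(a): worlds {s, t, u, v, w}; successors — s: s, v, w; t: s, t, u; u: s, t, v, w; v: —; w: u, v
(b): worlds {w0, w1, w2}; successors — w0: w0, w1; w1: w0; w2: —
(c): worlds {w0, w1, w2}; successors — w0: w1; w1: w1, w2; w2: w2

(b)

The schema corresponds to a generalized confluence (Geach) condition: ∀x ∀y ∀z ((xRy ∧ xR²z) → ∃w (y = w ∧ zR²w)).
(a): fails — sRs, sR²v but no w* with s=w* and vR²w*.
(b): holds.
(c): fails — w0Rw1, w0R²w2 but no w with w1=w and w2R²w.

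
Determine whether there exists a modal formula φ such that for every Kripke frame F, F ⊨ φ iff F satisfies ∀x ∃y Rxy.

Yes: it is seriality, defined by the D schema □q → ◇q.
Suppose □q→◇q is valid. At any x set V(q)=W. Then □q at x, so ◇q at x, so x has a successor.

Yes, by □q → ◇q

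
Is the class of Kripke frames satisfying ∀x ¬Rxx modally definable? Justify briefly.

No

Modal frame validity is preserved under surjective bounded morphisms.
The 4-cycle (worlds s,t,u,v with s→t→u→v→s) is irreflexive, and the map sending every world to a single reflexive point • is a surjective bounded morphism (forth: every edge maps to (•,•); back: every world has a successor). So any modal formula valid on the 4-cycle is also valid on the reflexive point, which is not irreflexive.
So no modal formula (or set of formulas) defines exactly the irreflexive frames.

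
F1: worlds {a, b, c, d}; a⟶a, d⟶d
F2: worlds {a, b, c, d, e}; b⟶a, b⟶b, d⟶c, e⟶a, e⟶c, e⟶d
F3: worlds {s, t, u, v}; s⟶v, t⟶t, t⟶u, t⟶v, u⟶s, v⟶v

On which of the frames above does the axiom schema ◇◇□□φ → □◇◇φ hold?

Frame correspondent (Sahlqvist): ∀x ∀y ∀z ((xR²y ∧ xRz) → ∃w (yR²w ∧ zR²w)) — i.e. a generalized confluence (Geach) condition.
F1: condition met.
F2: fails — bR²a, bRa but no w with aR²w and aR²w.
F3: condition met.

F1, F3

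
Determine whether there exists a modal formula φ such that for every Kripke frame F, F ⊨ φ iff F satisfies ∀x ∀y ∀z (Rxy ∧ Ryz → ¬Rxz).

No

Modal frame validity is preserved under surjective bounded morphisms.
The 5-cycle (worlds 0,1,2,3,4 with 0→1→2→3→4→0) is intransitive. Mapping every world to a single reflexive point • is a surjective bounded morphism; the reflexive point is not intransitive (R••∧R•• but R••).
So no modal formula (or set of formulas) defines exactly the intransitive frames.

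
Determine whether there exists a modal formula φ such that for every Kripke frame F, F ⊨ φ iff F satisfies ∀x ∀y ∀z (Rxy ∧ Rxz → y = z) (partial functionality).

The condition is partial functionality. A defining modal formula is ◇q → □q.

Yes, by ◇q → □q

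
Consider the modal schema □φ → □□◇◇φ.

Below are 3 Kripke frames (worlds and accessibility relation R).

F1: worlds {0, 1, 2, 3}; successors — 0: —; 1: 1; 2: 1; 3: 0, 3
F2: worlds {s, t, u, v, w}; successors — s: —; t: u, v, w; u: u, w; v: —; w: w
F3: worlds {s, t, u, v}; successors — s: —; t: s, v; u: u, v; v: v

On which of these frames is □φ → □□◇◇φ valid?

This is the axiom for a generalized confluence (Geach) condition; its first-order frame correspondent is ∀x ∀z (xR²z → ∃w (xRw ∧ zR²w)).
F1: fails — 3R²0 but no w with 3Rw and 0R²w.
F2: holds.
F3: holds.
Valid on: F2, F3.

F2, F3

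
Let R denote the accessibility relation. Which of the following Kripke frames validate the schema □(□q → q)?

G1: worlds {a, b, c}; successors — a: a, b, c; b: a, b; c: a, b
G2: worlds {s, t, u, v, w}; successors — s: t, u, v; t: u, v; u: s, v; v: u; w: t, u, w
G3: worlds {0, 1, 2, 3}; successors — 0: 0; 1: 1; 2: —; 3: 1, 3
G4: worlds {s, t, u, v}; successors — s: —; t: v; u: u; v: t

This is the axiom for shift-reflexivity; its first-order frame correspondent is ∀x ∀y (Rxy → Ryy).
G1: fails — Rac but not Rcc.
G2: fails — Ruv but not Rvv.
G3: holds.
G4: fails — Rvt but not Rtt.

G3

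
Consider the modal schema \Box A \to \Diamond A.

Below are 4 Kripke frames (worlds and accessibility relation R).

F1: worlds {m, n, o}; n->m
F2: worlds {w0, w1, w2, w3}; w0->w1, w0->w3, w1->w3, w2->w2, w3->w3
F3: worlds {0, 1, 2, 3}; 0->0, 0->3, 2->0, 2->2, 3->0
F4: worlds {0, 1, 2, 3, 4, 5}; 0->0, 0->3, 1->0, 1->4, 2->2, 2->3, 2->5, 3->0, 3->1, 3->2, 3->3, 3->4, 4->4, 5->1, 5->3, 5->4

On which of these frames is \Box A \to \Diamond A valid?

The schema corresponds to seriality: \forall x \exists y Rxy.
F1: fails — world m has no successor.
F2: holds.
F3: fails — world 1 has no successor.
F4: holds.

F2, F4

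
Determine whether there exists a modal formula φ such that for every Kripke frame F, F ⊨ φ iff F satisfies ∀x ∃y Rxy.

Yes — defined by □q → ◇q

The condition is seriality. A defining modal formula is □q → ◇q.
Suppose □q→◇q is valid. At any x set V(q)=W. Then □q at x, so ◇q at x, so x has a successor.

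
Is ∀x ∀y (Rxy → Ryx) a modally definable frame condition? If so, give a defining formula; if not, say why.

Yes: it is symmetry, defined by the B schema p → □◇p.
Suppose p→□◇p is valid. Take Rxy and set V(p)={x}. Then p at x, so □◇p at x, so ◇p at y, so some z with Ryz has p; z=x, i.e. Ryx.

Yes — defined by p → □◇p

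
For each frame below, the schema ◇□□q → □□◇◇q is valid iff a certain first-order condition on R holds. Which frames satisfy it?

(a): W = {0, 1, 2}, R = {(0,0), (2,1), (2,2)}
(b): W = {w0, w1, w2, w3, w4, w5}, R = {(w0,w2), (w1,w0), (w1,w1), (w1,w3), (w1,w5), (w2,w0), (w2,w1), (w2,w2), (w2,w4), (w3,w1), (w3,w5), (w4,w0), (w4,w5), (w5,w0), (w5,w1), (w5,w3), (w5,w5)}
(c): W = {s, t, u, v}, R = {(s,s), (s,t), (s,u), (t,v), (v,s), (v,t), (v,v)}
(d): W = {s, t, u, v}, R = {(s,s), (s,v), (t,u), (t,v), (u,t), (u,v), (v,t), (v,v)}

Frame correspondent (Sahlqvist): ∀x ∀y ∀z ((xRy ∧ xR²z) → ∃w (yR²w ∧ zR²w)) — i.e. a generalized confluence (Geach) condition.
(a): fails — 2R1, 2R²1 but no w with 1R²w and 1R²w.
(b): holds.
(c): fails — sRs, sR²u but no w with sR²w and uR²w.
(d): holds.
Valid on: (b), (d).

(b), (d)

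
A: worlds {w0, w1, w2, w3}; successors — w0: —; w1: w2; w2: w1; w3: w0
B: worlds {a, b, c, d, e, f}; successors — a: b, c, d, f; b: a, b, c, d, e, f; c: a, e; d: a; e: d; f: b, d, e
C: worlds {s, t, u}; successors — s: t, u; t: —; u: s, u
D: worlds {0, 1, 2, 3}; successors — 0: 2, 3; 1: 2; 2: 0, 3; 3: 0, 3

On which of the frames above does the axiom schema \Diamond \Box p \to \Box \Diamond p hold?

D

The schema corresponds to convergence: \forall x \forall y \forall z (Rxy \wedge Rxz \to \exists w (Ryw \wedge Rzw)).
A: fails — Rw3w0 and Rw3w0 but w0 and w0 have no common successor.
B: fails — Rad and Raf but d and f have no common successor.
C: fails — Rsu and Rst but u and t have no common successor.
D: holds.
Valid on: D.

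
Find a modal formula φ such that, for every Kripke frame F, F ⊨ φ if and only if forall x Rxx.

The condition is reflexivity. The T schema □p → p defines it.
Suppose □p→p is valid. At any x set V(p)={w : Rxw}. Then □p holds at x, so p holds at x, i.e. Rxx.

□p → p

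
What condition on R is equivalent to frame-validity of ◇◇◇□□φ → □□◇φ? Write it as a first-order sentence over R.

This is a Sahlqvist (Geach-type) schema ◇^3□^2φ → □^2◇^1φ.
Minimal-valuation argument: fix x; take any y with xR^3y and any z with xR^2z. Set V(φ) to the set of worlds R-reachable from y in exactly 2 steps. Then □^2φ holds at y, so the antecedent holds at x; validity forces ◇^1φ at z, giving a w with zR^1w and yR^2w.
First-order correspondent: ∀x ∀y ∀z ((xR³y ∧ xR²z) → ∃w (yR²w ∧ zRw)).

∀x ∀y ∀z ((xR³y ∧ xR²z) → ∃w (yR²w ∧ zRw))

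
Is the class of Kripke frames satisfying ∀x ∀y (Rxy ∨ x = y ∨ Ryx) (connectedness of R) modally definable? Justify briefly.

Any modally definable frame class is closed under disjoint unions.
Take 4 disjoint single-world reflexive frames: each is trivially connected, but their disjoint union has 4 worlds with no edge between distinct components, so it is not connected.
So the class is not modally definable.

No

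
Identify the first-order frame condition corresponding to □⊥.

This is the Ver axiom.
It corresponds to emptiness of R: ∀x ∀y ¬Rxy.

emptiness of R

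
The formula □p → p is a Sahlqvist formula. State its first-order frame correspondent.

reflexivity: ∀x Rxx

Suppose □p→p is valid. At any x set V(p)={w : Rxw}. Then □p holds at x, so p holds at x, i.e. Rxx.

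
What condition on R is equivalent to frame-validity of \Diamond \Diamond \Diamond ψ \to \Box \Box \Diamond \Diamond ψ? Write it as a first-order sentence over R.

This is a Sahlqvist (Geach-type) schema ◇^3□^0ψ → □^2◇^2ψ.
Minimal-valuation argument: fix x; take any y with xR^3y and any z with xR^2z. Set V(ψ) to the set of worlds R-reachable from y in exactly 0 steps. Then □^0ψ holds at y, so the antecedent holds at x; validity forces ◇^2ψ at z, giving a w with zR^2w and yR^0w.
First-order correspondent: \forall x \forall y \forall z ((x R^3 y \wedge x R^2 z) \to \exists w (y = w \wedge z R^2 w)).

\forall x \forall y \forall z ((x R^3 y \wedge x R^2 z) \to \exists w (y = w \wedge z R^2 w))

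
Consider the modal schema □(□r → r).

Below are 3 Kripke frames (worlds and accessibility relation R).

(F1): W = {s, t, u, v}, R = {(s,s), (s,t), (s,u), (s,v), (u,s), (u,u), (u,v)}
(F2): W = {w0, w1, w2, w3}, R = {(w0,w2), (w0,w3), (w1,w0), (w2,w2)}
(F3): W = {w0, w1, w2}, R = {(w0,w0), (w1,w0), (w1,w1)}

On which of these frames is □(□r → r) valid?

(F3)

Frame correspondent (Sahlqvist): ∀x ∀y (Rxy → Ryy) — i.e. shift-reflexivity.
(F1): fails — Ruv but not Rvv.
(F2): fails — Rw1w0 but not Rw0w0.
(F3): satisfies the condition.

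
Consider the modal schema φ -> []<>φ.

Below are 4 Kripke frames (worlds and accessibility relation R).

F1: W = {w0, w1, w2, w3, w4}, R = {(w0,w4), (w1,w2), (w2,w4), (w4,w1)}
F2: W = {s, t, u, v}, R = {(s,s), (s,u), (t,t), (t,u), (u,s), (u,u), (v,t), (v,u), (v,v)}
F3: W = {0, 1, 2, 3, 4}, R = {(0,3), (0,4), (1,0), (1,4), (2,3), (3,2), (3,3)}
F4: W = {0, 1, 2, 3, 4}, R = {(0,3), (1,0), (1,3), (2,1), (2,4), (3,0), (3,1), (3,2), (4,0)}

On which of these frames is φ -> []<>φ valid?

none

Frame correspondent (Sahlqvist): forall x forall y (Rxy -> Ryx) — i.e. symmetry.
F1: fails — Rw2w4 but not Rw4w2.
F2: fails — Rvt but not Rtv.
F3: fails — R10 but not R01.
F4: fails — R10 but not R01.
Valid on no frame.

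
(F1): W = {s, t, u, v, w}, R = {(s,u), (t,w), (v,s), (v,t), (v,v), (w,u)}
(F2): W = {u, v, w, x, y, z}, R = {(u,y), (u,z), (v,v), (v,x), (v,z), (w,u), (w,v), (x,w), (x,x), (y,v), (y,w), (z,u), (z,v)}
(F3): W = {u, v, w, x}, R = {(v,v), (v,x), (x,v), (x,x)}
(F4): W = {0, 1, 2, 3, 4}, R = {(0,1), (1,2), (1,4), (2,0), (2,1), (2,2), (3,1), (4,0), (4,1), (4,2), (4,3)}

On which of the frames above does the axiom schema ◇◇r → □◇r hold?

(F3)

The schema corresponds to a generalized confluence (Geach) condition: ∀x ∀y ∀z ((xR²y ∧ xRz) → ∃w (y = w ∧ zRw)).
(F1): fails — vR²s, vRs but no w* with s=w* and sRw*.
(F2): fails — uR²u, uRy but no t with u=t and yRt.
(F3): condition met.
(F4): fails — 1R²3, 1R2 but no w with 3=w and 2Rw.
Valid on: (F3).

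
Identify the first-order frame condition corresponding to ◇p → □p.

partial functionality

Suppose ◇p→□p is valid. Take Rxy, Rxz and set V(p)={y}. Then ◇p at x, so □p at x, so p at z, i.e. z=y.
The converse is a direct semantic check.
Frame condition: ∀x ∀y ∀z (Rxy ∧ Rxz → y = z).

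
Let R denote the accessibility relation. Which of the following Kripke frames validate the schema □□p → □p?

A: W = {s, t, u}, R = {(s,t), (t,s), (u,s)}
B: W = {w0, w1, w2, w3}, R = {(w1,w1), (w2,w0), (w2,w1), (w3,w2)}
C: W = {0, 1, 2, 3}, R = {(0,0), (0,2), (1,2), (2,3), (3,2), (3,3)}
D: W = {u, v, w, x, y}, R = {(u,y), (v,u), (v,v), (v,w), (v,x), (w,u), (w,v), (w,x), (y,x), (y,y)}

This is the axiom for density; its first-order frame correspondent is ∀x ∀y (Rxy → ∃z (Rxz ∧ Rzy)).
A: fails — Rus but no z with Ruz and Rzs.
B: fails — Rw3w2 but no z with Rw3z and Rzw2.
C: fails — R12 but no z with R1z and Rz2.
D: satisfies the condition.

D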